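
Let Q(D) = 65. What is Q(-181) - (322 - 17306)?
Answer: 17049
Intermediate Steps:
Q(-181) - (322 - 17306) = 65 - (322 - 17306) = 65 - 1*(-16984) = 65 + 16984 = 17049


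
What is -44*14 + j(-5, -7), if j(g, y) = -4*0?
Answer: -616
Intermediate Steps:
j(g, y) = 0
-44*14 + j(-5, -7) = -44*14 + 0 = -616 + 0 = -616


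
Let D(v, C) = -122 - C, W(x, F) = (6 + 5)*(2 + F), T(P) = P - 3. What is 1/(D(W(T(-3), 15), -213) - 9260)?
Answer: -1/9169 ≈ -0.00010906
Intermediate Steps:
T(P) = -3 + P
W(x, F) = 22 + 11*F (W(x, F) = 11*(2 + F) = 22 + 11*F)
1/(D(W(T(-3), 15), -213) - 9260) = 1/((-122 - 1*(-213)) - 9260) = 1/((-122 + 213) - 9260) = 1/(91 - 9260) = 1/(-9169) = -1/9169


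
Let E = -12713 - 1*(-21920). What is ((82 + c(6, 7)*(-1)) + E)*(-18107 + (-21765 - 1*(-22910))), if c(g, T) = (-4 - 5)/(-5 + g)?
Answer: -157712676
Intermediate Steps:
c(g, T) = -9/(-5 + g)
E = 9207 (E = -12713 + 21920 = 9207)
((82 + c(6, 7)*(-1)) + E)*(-18107 + (-21765 - 1*(-22910))) = ((82 - 9/(-5 + 6)*(-1)) + 9207)*(-18107 + (-21765 - 1*(-22910))) = ((82 - 9/1*(-1)) + 9207)*(-18107 + (-21765 + 22910)) = ((82 - 9*1*(-1)) + 9207)*(-18107 + 1145) = ((82 - 9*(-1)) + 9207)*(-16962) = ((82 + 9) + 9207)*(-16962) = (91 + 9207)*(-16962) = 9298*(-16962) = -157712676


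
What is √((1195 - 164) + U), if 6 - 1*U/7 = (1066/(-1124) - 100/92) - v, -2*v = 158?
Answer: √89262858458/12926 ≈ 23.114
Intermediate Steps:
v = -79 (v = -½*158 = -79)
U = -6421023/12926 (U = 42 - 7*((1066/(-1124) - 100/92) - 1*(-79)) = 42 - 7*((1066*(-1/1124) - 100*1/92) + 79) = 42 - 7*((-533/562 - 25/23) + 79) = 42 - 7*(-26309/12926 + 79) = 42 - 7*994845/12926 = 42 - 6963915/12926 = -6421023/12926 ≈ -496.75)
√((1195 - 164) + U) = √((1195 - 164) - 6421023/12926) = √(1031 - 6421023/12926) = √(6905683/12926) = √89262858458/12926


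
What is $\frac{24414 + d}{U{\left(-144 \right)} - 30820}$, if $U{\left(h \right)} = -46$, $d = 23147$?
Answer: $- \frac{47561}{30866} \approx -1.5409$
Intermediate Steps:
$\frac{24414 + d}{U{\left(-144 \right)} - 30820} = \frac{24414 + 23147}{-46 - 30820} = \frac{47561}{-30866} = 47561 \left(- \frac{1}{30866}\right) = - \frac{47561}{30866}$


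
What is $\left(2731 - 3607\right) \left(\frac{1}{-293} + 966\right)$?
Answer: $- \frac{247940412}{293} \approx -8.4621 \cdot 10^{5}$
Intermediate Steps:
$\left(2731 - 3607\right) \left(\frac{1}{-293} + 966\right) = - 876 \left(- \frac{1}{293} + 966\right) = \left(-876\right) \frac{283037}{293} = - \frac{247940412}{293}$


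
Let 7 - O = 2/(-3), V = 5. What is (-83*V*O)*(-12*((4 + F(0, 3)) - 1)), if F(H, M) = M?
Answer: 229080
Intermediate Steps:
O = 23/3 (O = 7 - 2/(-3) = 7 - 2*(-1)/3 = 7 - 1*(-⅔) = 7 + ⅔ = 23/3 ≈ 7.6667)
(-83*V*O)*(-12*((4 + F(0, 3)) - 1)) = (-415*23/3)*(-12*((4 + 3) - 1)) = (-83*115/3)*(-12*(7 - 1)) = -(-38180)*6 = -9545/3*(-72) = 229080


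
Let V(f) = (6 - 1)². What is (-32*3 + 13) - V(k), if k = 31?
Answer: -108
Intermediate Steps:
V(f) = 25 (V(f) = 5² = 25)
(-32*3 + 13) - V(k) = (-32*3 + 13) - 1*25 = (-96 + 13) - 25 = -83 - 25 = -108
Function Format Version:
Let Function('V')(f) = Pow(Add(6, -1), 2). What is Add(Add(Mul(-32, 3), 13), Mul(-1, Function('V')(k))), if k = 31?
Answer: -108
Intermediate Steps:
Function('V')(f) = 25 (Function('V')(f) = Pow(5, 2) = 25)
Add(Add(Mul(-32, 3), 13), Mul(-1, Function('V')(k))) = Add(Add(Mul(-32, 3), 13), Mul(-1, 25)) = Add(Add(-96, 13), -25) = Add(-83, -25) = -108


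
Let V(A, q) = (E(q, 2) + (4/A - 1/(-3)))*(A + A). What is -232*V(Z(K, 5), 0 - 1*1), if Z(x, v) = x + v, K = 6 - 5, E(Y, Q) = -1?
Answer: 0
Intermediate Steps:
K = 1
Z(x, v) = v + x
V(A, q) = 2*A*(-2/3 + 4/A) (V(A, q) = (-1 + (4/A - 1/(-3)))*(A + A) = (-1 + (4/A - 1*(-1/3)))*(2*A) = (-1 + (4/A + 1/3))*(2*A) = (-1 + (1/3 + 4/A))*(2*A) = (-2/3 + 4/A)*(2*A) = 2*A*(-2/3 + 4/A))
-232*V(Z(K, 5), 0 - 1*1) = -232*(8 - 4*(5 + 1)/3) = -232*(8 - 4/3*6) = -232*(8 - 8) = -232*0 = 0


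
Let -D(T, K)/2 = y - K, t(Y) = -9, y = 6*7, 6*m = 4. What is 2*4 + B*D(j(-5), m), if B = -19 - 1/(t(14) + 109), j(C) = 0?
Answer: 118462/75 ≈ 1579.5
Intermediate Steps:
m = 2/3 (m = (1/6)*4 = 2/3 ≈ 0.66667)
y = 42
D(T, K) = -84 + 2*K (D(T, K) = -2*(42 - K) = -84 + 2*K)
B = -1901/100 (B = -19 - 1/(-9 + 109) = -19 - 1/100 = -1901/100 ≈ -19.010)
2*4 + B*D(j(-5), m) = 2*4 - 1901*(-84 + 2*(2/3))/100 = 8 - 1901*(-84 + 4/3)/100 = 8 - 1901/100*(-248/3) = 8 + 117862/75 = 118462/75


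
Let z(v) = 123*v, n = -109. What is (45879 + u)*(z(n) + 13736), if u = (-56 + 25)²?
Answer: 15410360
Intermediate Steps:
u = 961 (u = (-31)² = 961)
(45879 + u)*(z(n) + 13736) = (45879 + 961)*(123*(-109) + 13736) = 46840*(-13407 + 13736) = 46840*329 = 15410360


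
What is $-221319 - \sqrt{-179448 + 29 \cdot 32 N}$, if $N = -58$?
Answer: $-221319 - 2 i \sqrt{58318} \approx -2.2132 \cdot 10^{5} - 482.98 i$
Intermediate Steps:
$-221319 - \sqrt{-179448 + 29 \cdot 32 N} = -221319 - \sqrt{-179448 + 29 \cdot 32 \left(-58\right)} = -221319 - \sqrt{-179448 + 928 \left(-58\right)} = -221319 - \sqrt{-179448 - 53824} = -221319 - \sqrt{-233272} = -221319 - 2 i \sqrt{58318}$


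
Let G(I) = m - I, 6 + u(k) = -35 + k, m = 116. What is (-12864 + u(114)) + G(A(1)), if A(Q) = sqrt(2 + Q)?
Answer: -12675 - sqrt(3) ≈ -12677.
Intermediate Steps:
u(k) = -41 + k (u(k) = -6 + (-35 + k) = -41 + k)
G(I) = 116 - I
(-12864 + u(114)) + G(A(1)) = (-12864 + (-41 + 114)) + (116 - sqrt(2 + 1)) = (-12864 + 73) + (116 - sqrt(3)) = -12791 + (116 - sqrt(3)) = -12675 - sqrt(3)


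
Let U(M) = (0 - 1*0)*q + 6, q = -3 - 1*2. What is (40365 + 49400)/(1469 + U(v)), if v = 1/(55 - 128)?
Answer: 17953/295 ≈ 60.858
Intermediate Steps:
q = -5 (q = -3 - 2 = -5)
v = -1/73 (v = 1/(-73) = -1/73 ≈ -0.013699)
U(M) = 6 (U(M) = (0 - 1*0)*(-5) + 6 = (0 + 0)*(-5) + 6 = 0*(-5) + 6 = 0 + 6 = 6)
(40365 + 49400)/(1469 + U(v)) = (40365 + 49400)/(1469 + 6) = 89765/1475 = 89765*(1/1475) = 17953/295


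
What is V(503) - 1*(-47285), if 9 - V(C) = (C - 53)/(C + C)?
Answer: 23788657/503 ≈ 47294.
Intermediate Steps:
V(C) = 9 - (-53 + C)/(2*C) (V(C) = 9 - (C - 53)/(C + C) = 9 - (-53 + C)/(2*C))
V(503) - 1*(-47285) = (½)*(53 + 17*503)/503 - 1*(-47285) = (½)*(1/503)*(53 + 8551) + 47285 = (½)*(1/503)*8604 + 47285 = 4302/503 + 47285 = 23788657/503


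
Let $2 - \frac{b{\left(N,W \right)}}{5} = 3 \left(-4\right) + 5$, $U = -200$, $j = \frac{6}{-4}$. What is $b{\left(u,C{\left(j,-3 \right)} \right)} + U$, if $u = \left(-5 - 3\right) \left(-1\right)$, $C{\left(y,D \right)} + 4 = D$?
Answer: $-155$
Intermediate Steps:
$j = - \frac{3}{2}$ ($j = 6 \left(- \frac{1}{4}\right) = - \frac{3}{2} \approx -1.5$)
$C{\left(y,D \right)} = -4 + D$
$u = 8$ ($u = \left(-8\right) \left(-1\right) = 8$)
$b{\left(N,W \right)} = 45$ ($b{\left(N,W \right)} = 10 - 5 \left(3 \left(-4\right) + 5\right) = 10 - 5 \left(-12 + 5\right) = 10 - -35 = 10 + 35 = 45$)
$b{\left(u,C{\left(j,-3 \right)} \right)} + U = 45 - 200 = -155$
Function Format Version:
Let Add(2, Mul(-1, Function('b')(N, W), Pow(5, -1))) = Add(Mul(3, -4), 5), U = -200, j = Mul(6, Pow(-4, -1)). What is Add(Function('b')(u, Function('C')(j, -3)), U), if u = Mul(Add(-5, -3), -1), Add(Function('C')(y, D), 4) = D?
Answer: -155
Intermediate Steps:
j = Rational(-3, 2) (j = Mul(6, Rational(-1, 4)) = Rational(-3, 2) ≈ -1.5000)
Function('C')(y, D) = Add(-4, D)
u = 8 (u = Mul(-8, -1) = 8)
Function('b')(N, W) = 45 (Function('b')(N, W) = Add(10, Mul(-5, Add(Mul(3, -4), 5))) = Add(10, Mul(-5, Add(-12, 5))) = Add(10, Mul(-5, -7)) = Add(10, 35) = 45)
Add(Function('b')(u, Function('C')(j, -3)), U) = Add(45, -200) = -155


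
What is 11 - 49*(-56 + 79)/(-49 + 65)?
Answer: -951/16 ≈ -59.438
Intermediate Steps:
11 - 49*(-56 + 79)/(-49 + 65) = 11 - 1127/16 = -951/16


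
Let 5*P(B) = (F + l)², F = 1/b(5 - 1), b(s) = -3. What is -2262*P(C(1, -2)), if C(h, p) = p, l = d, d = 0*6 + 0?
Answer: -754/15 ≈ -50.267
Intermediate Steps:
d = 0 (d = 0 + 0 = 0)
F = -⅓ (F = 1/(-3) = -⅓ ≈ -0.33333)
l = 0
P(B) = 1/45 (P(B) = (-⅓ + 0)²/5 = (-⅓)²/5 = (⅕)*(⅑) = 1/45)
-2262*P(C(1, -2)) = -2262*1/45 = -754/15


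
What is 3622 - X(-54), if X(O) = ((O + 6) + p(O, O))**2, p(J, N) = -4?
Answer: 918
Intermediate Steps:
X(O) = (2 + O)**2 (X(O) = ((O + 6) - 4)**2 = ((6 + O) - 4)**2 = (2 + O)**2)
3622 - X(-54) = 3622 - (2 - 54)**2 = 3622 - 1*(-52)**2 = 3622 - 1*2704 = 3622 - 2704 = 918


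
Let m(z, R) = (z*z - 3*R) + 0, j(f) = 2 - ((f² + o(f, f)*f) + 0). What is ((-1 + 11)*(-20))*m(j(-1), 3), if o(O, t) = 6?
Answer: -8000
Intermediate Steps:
j(f) = 2 - f² - 6*f (j(f) = 2 - ((f² + 6*f) + 0) = 2 - (f² + 6*f) = 2 + (-f² - 6*f) = 2 - f² - 6*f)
m(z, R) = z² - 3*R (m(z, R) = (z² - 3*R) + 0 = z² - 3*R)
((-1 + 11)*(-20))*m(j(-1), 3) = ((-1 + 11)*(-20))*((2 - 1*(-1)² - 6*(-1))² - 3*3) = (10*(-20))*((2 - 1*1 + 6)² - 9) = -200*((2 - 1 + 6)² - 9) = -200*(7² - 9) = -200*(49 - 9) = -200*40 = -8000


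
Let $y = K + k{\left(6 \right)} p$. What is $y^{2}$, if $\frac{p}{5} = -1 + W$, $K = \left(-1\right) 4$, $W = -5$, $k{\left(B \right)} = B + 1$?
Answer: $45796$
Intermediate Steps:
$k{\left(B \right)} = 1 + B$
$K = -4$
$p = -30$ ($p = 5 \left(-1 - 5\right) = 5 \left(-6\right) = -30$)
$y = -214$ ($y = -4 + \left(1 + 6\right) \left(-30\right) = -4 + 7 \left(-30\right) = -4 - 210 = -214$)
$y^{2} = \left(-214\right)^{2} = 45796$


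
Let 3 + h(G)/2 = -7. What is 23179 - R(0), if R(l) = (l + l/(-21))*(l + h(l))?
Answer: 23179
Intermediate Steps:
h(G) = -20 (h(G) = -6 + 2*(-7) = -6 - 14 = -20)
R(l) = 20*l*(-20 + l)/21 (R(l) = (l + l/(-21))*(l - 20) = (l + l*(-1/21))*(-20 + l) = (l - l/21)*(-20 + l) = (20*l/21)*(-20 + l) = 20*l*(-20 + l)/21)
23179 - R(0) = 23179 - 20*0*(-20 + 0)/21 = 23179 - 20*0*(-20)/21 = 23179 - 1*0 = 23179 + 0 = 23179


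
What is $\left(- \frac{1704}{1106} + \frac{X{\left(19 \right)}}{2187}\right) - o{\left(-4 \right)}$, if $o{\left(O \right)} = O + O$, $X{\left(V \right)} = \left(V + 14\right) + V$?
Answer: $\frac{7840720}{1209411} \approx 6.4831$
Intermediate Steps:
$X{\left(V \right)} = 14 + 2 V$ ($X{\left(V \right)} = \left(14 + V\right) + V = 14 + 2 V$)
$o{\left(O \right)} = 2 O$
$\left(- \frac{1704}{1106} + \frac{X{\left(19 \right)}}{2187}\right) - o{\left(-4 \right)} = \left(- \frac{1704}{1106} + \frac{14 + 2 \cdot 19}{2187}\right) - 2 \left(-4\right) = \left(\left(-1704\right) \frac{1}{1106} + \left(14 + 38\right) \frac{1}{2187}\right) - -8 = \left(- \frac{852}{553} + 52 \cdot \frac{1}{2187}\right) + 8 = \left(- \frac{852}{553} + \frac{52}{2187}\right) + 8 = - \frac{1834568}{1209411} + 8 = \frac{7840720}{1209411}$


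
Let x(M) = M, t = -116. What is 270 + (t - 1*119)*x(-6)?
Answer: 1680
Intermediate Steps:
270 + (t - 1*119)*x(-6) = 270 + (-116 - 1*119)*(-6) = 270 + (-116 - 119)*(-6) = 270 - 235*(-6) = 270 + 1410 = 1680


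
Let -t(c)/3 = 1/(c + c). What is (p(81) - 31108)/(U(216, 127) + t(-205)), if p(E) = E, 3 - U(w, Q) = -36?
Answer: -12721070/15993 ≈ -795.42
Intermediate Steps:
U(w, Q) = 39 (U(w, Q) = 3 - 1*(-36) = 3 + 36 = 39)
t(c) = -3/(2*c) (t(c) = -3/(c + c) = -3*1/(2*c) = -3/(2*c))
(p(81) - 31108)/(U(216, 127) + t(-205)) = (81 - 31108)/(39 - 3/2/(-205)) = -31027/(39 - 3/2*(-1/205)) = -31027/(39 + 3/410) = -31027/15993/410 = -31027*410/15993 = -12721070/15993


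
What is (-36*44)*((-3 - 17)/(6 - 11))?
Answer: -6336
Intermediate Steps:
(-36*44)*((-3 - 17)/(6 - 11)) = -(-31680)/(-5) = -(-31680)*(-1)/5 = -1584*4 = -6336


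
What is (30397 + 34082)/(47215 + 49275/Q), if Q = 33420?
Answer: 143659212/105198305 ≈ 1.3656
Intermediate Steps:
(30397 + 34082)/(47215 + 49275/Q) = (30397 + 34082)/(47215 + 49275/33420) = 64479/(47215 + 49275*(1/33420)) = 64479/(47215 + 3285/2228) = 64479/(105198305/2228) = 64479*(2228/105198305) = 143659212/105198305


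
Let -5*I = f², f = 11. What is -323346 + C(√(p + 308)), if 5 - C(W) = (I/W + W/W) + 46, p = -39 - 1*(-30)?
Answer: -323388 + 121*√299/1495 ≈ -3.2339e+5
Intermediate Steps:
I = -121/5 (I = -⅕*11² = -⅕*121 = -121/5 ≈ -24.200)
p = -9 (p = -39 + 30 = -9)
C(W) = -42 + 121/(5*W) (C(W) = 5 - ((-121/(5*W) + W/W) + 46) = 5 - ((-121/(5*W) + 1) + 46) = 5 - ((1 - 121/(5*W)) + 46) = 5 - (47 - 121/(5*W)) = 5 + (-47 + 121/(5*W)) = -42 + 121/(5*W))
-323346 + C(√(p + 308)) = -323346 + (-42 + 121/(5*(√(-9 + 308)))) = -323346 + (-42 + 121/(5*(√299))) = -323346 + (-42 + 121*(√299/299)/5) = -323346 + (-42 + 121*√299/1495) = -323388 + 121*√299/1495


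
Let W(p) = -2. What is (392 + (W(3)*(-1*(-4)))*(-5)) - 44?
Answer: 388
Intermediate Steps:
(392 + (W(3)*(-1*(-4)))*(-5)) - 44 = (392 - (-2)*(-4)*(-5)) - 44 = (392 - 2*4*(-5)) - 44 = (392 - 8*(-5)) - 44 = (392 + 40) - 44 = 432 - 44 = 388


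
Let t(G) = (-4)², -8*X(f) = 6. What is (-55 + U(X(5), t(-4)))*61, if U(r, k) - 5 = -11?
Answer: -3721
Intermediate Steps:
X(f) = -¾ (X(f) = -⅛*6 = -¾)
t(G) = 16
U(r, k) = -6 (U(r, k) = 5 - 11 = -6)
(-55 + U(X(5), t(-4)))*61 = (-55 - 6)*61 = -61*61 = -3721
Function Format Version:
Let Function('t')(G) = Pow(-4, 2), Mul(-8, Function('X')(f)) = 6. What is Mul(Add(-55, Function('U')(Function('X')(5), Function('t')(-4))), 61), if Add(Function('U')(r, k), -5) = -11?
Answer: -3721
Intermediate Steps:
Function('X')(f) = Rational(-3, 4) (Function('X')(f) = Mul(Rational(-1, 8), 6) = Rational(-3, 4))
Function('t')(G) = 16
Function('U')(r, k) = -6 (Function('U')(r, k) = Add(5, -11) = -6)
Mul(Add(-55, Function('U')(Function('X')(5), Function('t')(-4))), 61) = Mul(Add(-55, -6), 61) = Mul(-61, 61) = -3721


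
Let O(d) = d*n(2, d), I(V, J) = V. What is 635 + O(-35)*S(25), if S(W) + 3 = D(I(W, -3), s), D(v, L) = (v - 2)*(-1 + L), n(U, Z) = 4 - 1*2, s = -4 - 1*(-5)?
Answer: 845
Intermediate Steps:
s = 1 (s = -4 + 5 = 1)
n(U, Z) = 2 (n(U, Z) = 4 - 2 = 2)
D(v, L) = (-1 + L)*(-2 + v) (D(v, L) = (-2 + v)*(-1 + L) = (-1 + L)*(-2 + v))
S(W) = -3 (S(W) = -3 + (2 - W - 2*1 + 1*W) = -3 + (2 - W - 2 + W) = -3 + 0 = -3)
O(d) = 2*d (O(d) = d*2 = 2*d)
635 + O(-35)*S(25) = 635 + (2*(-35))*(-3) = 635 - 70*(-3) = 635 + 210 = 845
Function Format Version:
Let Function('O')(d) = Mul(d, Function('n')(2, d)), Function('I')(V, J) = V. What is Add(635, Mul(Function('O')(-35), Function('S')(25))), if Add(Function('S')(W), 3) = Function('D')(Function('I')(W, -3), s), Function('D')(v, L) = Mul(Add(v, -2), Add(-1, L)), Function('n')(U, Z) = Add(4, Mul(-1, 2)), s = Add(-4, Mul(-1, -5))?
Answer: 845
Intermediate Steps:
s = 1 (s = Add(-4, 5) = 1)
Function('n')(U, Z) = 2 (Function('n')(U, Z) = Add(4, -2) = 2)
Function('D')(v, L) = Mul(Add(-1, L), Add(-2, v)) (Function('D')(v, L) = Mul(Add(-2, v), Add(-1, L)) = Mul(Add(-1, L), Add(-2, v)))
Function('S')(W) = -3 (Function('S')(W) = Add(-3, Add(2, Mul(-1, W), Mul(-2, 1), Mul(1, W))) = Add(-3, Add(2, Mul(-1, W), -2, W)) = Add(-3, 0) = -3)
Function('O')(d) = Mul(2, d) (Function('O')(d) = Mul(d, 2) = Mul(2, d))
Add(635, Mul(Function('O')(-35), Function('S')(25))) = Add(635, Mul(Mul(2, -35), -3)) = Add(635, Mul(-70, -3)) = Add(635, 210) = 845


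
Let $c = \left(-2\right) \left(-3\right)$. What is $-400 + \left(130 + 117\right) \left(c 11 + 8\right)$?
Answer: $17878$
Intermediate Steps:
$c = 6$
$-400 + \left(130 + 117\right) \left(c 11 + 8\right) = -400 + \left(130 + 117\right) \left(6 \cdot 11 + 8\right) = -400 + 247 \left(66 + 8\right) = -400 + 247 \cdot 74 = -400 + 18278 = 17878$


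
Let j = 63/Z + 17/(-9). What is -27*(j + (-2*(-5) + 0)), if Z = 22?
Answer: -6519/22 ≈ -296.32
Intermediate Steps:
j = 193/198 (j = 63/22 + 17/(-9) = 63*(1/22) + 17*(-⅑) = 63/22 - 17/9 = 193/198 ≈ 0.97475)
-27*(j + (-2*(-5) + 0)) = -27*(193/198 + (-2*(-5) + 0)) = -27*(193/198 + (10 + 0)) = -27*(193/198 + 10) = -27*2173/198 = -6519/22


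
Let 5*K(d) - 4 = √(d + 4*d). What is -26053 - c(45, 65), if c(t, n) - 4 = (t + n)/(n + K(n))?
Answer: -1406074081/53958 + 1375*√13/53958 ≈ -26059.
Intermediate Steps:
K(d) = ⅘ + √5*√d/5 (K(d) = ⅘ + √(d + 4*d)/5 = ⅘ + √(5*d)/5 = ⅘ + (√5*√d)/5 = ⅘ + √5*√d/5)
c(t, n) = 4 + (n + t)/(⅘ + n + √5*√n/5) (c(t, n) = 4 + (t + n)/(n + (⅘ + √5*√n/5)) = 4 + (n + t)/(⅘ + n + √5*√n/5))
-26053 - c(45, 65) = -26053 - (16 + 5*45 + 25*65 + 4*√5*√65)/(4 + 5*65 + √5*√65) = -26053 - (16 + 225 + 1625 + 20*√13)/(4 + 325 + 5*√13) = -26053 - (1866 + 20*√13)/(329 + 5*√13)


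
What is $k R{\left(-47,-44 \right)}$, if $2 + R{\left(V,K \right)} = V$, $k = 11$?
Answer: $-539$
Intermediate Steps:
$R{\left(V,K \right)} = -2 + V$
$k R{\left(-47,-44 \right)} = 11 \left(-2 - 47\right) = 11 \left(-49\right) = -539$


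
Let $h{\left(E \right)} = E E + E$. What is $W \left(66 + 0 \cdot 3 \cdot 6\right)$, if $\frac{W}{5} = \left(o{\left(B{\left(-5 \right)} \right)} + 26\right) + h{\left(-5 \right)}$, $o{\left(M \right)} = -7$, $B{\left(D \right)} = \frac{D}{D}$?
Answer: $12870$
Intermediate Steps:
$h{\left(E \right)} = E + E^{2}$ ($h{\left(E \right)} = E^{2} + E = E + E^{2}$)
$B{\left(D \right)} = 1$
$W = 195$ ($W = 5 \left(\left(-7 + 26\right) - 5 \left(1 - 5\right)\right) = 5 \left(19 - -20\right) = 5 \left(19 + 20\right) = 5 \cdot 39 = 195$)
$W \left(66 + 0 \cdot 3 \cdot 6\right) = 195 \left(66 + 0 \cdot 3 \cdot 6\right) = 195 \left(66 + 0 \cdot 6\right) = 195 \left(66 + 0\right) = 195 \cdot 66 = 12870$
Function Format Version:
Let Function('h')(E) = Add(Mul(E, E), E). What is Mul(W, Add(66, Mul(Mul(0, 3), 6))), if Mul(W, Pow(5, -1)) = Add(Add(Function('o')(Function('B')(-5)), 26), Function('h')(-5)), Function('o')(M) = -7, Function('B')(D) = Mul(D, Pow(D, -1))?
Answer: 12870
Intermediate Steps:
Function('h')(E) = Add(E, Pow(E, 2)) (Function('h')(E) = Add(Pow(E, 2), E) = Add(E, Pow(E, 2)))
Function('B')(D) = 1
W = 195 (W = Mul(5, Add(Add(-7, 26), Mul(-5, Add(1, -5)))) = Mul(5, Add(19, Mul(-5, -4))) = Mul(5, Add(19, 20)) = Mul(5, 39) = 195)
Mul(W, Add(66, Mul(Mul(0, 3), 6))) = Mul(195, Add(66, Mul(Mul(0, 3), 6))) = Mul(195, Add(66, Mul(0, 6))) = Mul(195, Add(66, 0)) = Mul(195, 66) = 12870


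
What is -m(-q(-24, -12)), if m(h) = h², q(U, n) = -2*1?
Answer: -4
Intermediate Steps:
q(U, n) = -2
-m(-q(-24, -12)) = -(-1*(-2))² = -1*2² = -1*4 = -4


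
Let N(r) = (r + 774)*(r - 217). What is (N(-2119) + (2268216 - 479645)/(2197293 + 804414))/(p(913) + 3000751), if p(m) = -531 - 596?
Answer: 9431125046011/9003992358168 ≈ 1.0474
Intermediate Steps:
N(r) = (-217 + r)*(774 + r) (N(r) = (774 + r)*(-217 + r) = (-217 + r)*(774 + r))
p(m) = -1127
(N(-2119) + (2268216 - 479645)/(2197293 + 804414))/(p(913) + 3000751) = ((-167958 + (-2119)**2 + 557*(-2119)) + (2268216 - 479645)/(2197293 + 804414))/(-1127 + 3000751) = ((-167958 + 4490161 - 1180283) + 1788571/3001707)/2999624 = (3141920 + 1788571*(1/3001707))*(1/2999624) = (3141920 + 1788571/3001707)*(1/2999624) = (9431125046011/3001707)*(1/2999624) = 9431125046011/9003992358168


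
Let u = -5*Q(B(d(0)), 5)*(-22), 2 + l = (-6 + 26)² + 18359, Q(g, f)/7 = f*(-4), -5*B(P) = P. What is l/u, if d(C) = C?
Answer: -18757/15400 ≈ -1.2180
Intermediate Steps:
B(P) = -P/5
Q(g, f) = -28*f (Q(g, f) = 7*(f*(-4)) = 7*(-4*f) = -28*f)
l = 18757 (l = -2 + ((-6 + 26)² + 18359) = -2 + (20² + 18359) = -2 + (400 + 18359) = -2 + 18759 = 18757)
u = -15400 (u = -(-140)*5*(-22) = -5*(-140)*(-22) = 700*(-22) = -15400)
l/u = 18757/(-15400) = 18757*(-1/15400) = -18757/15400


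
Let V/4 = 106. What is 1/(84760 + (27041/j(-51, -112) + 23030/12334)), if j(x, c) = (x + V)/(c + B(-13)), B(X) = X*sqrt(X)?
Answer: 8276335918216669/635564453779853687846 + 101771634395249*I*sqrt(13)/635564453779853687846 ≈ 1.3022e-5 + 5.7735e-7*I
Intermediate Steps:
V = 424 (V = 4*106 = 424)
B(X) = X**(3/2)
j(x, c) = (424 + x)/(c - 13*I*sqrt(13)) (j(x, c) = (x + 424)/(c + (-13)**(3/2)) = (424 + x)/(c - 13*I*sqrt(13)))
1/(84760 + (27041/j(-51, -112) + 23030/12334)) = 1/(84760 + (27041/(((424 - 51)/(-112 - 13*I*sqrt(13)))) + 23030/12334)) = 1/(84760 + (27041/((373/(-112 - 13*I*sqrt(13)))) + 23030*(1/12334))) = 1/(84760 + (27041/((373/(-112 - 13*I*sqrt(13)))) + 1645/881)) = 1/(84760 + (27041*(-112/373 - 13*I*sqrt(13)/373) + 1645/881)) = 1/(84760 + ((-3028592/373 - 351533*I*sqrt(13)/373) + 1645/881)) = 1/(84760 + (-2667575967/328613 - 351533*I*sqrt(13)/373)) = 1/(25185661913/328613 - 351533*I*sqrt(13)/373)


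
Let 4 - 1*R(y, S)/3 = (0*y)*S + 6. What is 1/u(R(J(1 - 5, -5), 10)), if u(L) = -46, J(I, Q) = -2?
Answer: -1/46 ≈ -0.021739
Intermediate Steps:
R(y, S) = -6 (R(y, S) = 12 - 3*((0*y)*S + 6) = 12 - 3*(0*S + 6) = 12 - 3*(0 + 6) = 12 - 3*6 = 12 - 18 = -6)
1/u(R(J(1 - 5, -5), 10)) = 1/(-46) = -1/46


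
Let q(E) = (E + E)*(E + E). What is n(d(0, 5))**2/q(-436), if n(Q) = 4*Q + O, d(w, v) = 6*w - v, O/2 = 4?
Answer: 9/47524 ≈ 0.00018938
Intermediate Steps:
O = 8 (O = 2*4 = 8)
q(E) = 4*E**2 (q(E) = (2*E)*(2*E) = 4*E**2)
d(w, v) = -v + 6*w
n(Q) = 8 + 4*Q (n(Q) = 4*Q + 8 = 8 + 4*Q)
n(d(0, 5))**2/q(-436) = (8 + 4*(-1*5 + 6*0))**2/((4*(-436)**2)) = (8 + 4*(-5 + 0))**2/((4*190096)) = (8 + 4*(-5))**2/760384 = (8 - 20)**2*(1/760384) = (-12)**2*(1/760384) = 144*(1/760384) = 9/47524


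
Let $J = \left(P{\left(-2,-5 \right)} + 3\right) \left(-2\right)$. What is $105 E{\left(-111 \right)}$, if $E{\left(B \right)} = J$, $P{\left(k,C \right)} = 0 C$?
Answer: $-630$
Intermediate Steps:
$P{\left(k,C \right)} = 0$
$J = -6$ ($J = \left(0 + 3\right) \left(-2\right) = 3 \left(-2\right) = -6$)
$E{\left(B \right)} = -6$
$105 E{\left(-111 \right)} = 105 \left(-6\right) = -630$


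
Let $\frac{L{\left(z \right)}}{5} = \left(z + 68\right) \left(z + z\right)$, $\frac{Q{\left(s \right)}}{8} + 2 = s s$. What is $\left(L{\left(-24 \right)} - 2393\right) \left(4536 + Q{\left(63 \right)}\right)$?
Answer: $-469831216$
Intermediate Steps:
$Q{\left(s \right)} = -16 + 8 s^{2}$ ($Q{\left(s \right)} = -16 + 8 s s = -16 + 8 s^{2}$)
$L{\left(z \right)} = 10 z \left(68 + z\right)$ ($L{\left(z \right)} = 5 \left(z + 68\right) \left(z + z\right) = 5 \left(68 + z\right) 2 z = 5 \cdot 2 z \left(68 + z\right) = 10 z \left(68 + z\right)$)
$\left(L{\left(-24 \right)} - 2393\right) \left(4536 + Q{\left(63 \right)}\right) = \left(10 \left(-24\right) \left(68 - 24\right) - 2393\right) \left(4536 - \left(16 - 8 \cdot 63^{2}\right)\right) = \left(10 \left(-24\right) 44 - 2393\right) \left(4536 + \left(-16 + 8 \cdot 3969\right)\right) = \left(-10560 - 2393\right) \left(4536 + \left(-16 + 31752\right)\right) = - 12953 \left(4536 + 31736\right) = \left(-12953\right) 36272 = -469831216$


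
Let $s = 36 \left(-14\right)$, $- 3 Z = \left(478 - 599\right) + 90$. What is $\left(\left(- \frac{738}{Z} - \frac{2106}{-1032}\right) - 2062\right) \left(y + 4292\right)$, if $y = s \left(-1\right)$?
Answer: $- \frac{13626048689}{1333} \approx -1.0222 \cdot 10^{7}$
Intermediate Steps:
$Z = \frac{31}{3}$ ($Z = - \frac{\left(478 - 599\right) + 90}{3} = - \frac{-121 + 90}{3} = \left(- \frac{1}{3}\right) \left(-31\right) = \frac{31}{3} \approx 10.333$)
$s = -504$
$y = 504$ ($y = \left(-504\right) \left(-1\right) = 504$)
$\left(\left(- \frac{738}{Z} - \frac{2106}{-1032}\right) - 2062\right) \left(y + 4292\right) = \left(\left(- \frac{738}{\frac{31}{3}} - \frac{2106}{-1032}\right) - 2062\right) \left(504 + 4292\right) = \left(\left(\left(-738\right) \frac{3}{31} - - \frac{351}{172}\right) - 2062\right) 4796 = \left(\left(- \frac{2214}{31} + \frac{351}{172}\right) - 2062\right) 4796 = \left(- \frac{369927}{5332} - 2062\right) 4796 = \left(- \frac{11364511}{5332}\right) 4796 = - \frac{13626048689}{1333}$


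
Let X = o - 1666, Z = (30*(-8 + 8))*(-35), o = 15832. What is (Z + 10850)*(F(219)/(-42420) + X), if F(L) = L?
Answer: 31047610885/202 ≈ 1.5370e+8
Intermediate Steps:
Z = 0 (Z = (30*0)*(-35) = 0*(-35) = 0)
X = 14166 (X = 15832 - 1666 = 14166)
(Z + 10850)*(F(219)/(-42420) + X) = (0 + 10850)*(219/(-42420) + 14166) = 10850*(219*(-1/42420) + 14166) = 10850*(-73/14140 + 14166) = 10850*(200307167/14140) = 31047610885/202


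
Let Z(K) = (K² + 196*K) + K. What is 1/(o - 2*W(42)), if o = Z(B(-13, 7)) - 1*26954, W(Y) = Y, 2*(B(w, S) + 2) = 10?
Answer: -1/26438 ≈ -3.7824e-5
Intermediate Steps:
B(w, S) = 3 (B(w, S) = -2 + (½)*10 = -2 + 5 = 3)
Z(K) = K² + 197*K
o = -26354 (o = 3*(197 + 3) - 1*26954 = 3*200 - 26954 = 600 - 26954 = -26354)
1/(o - 2*W(42)) = 1/(-26354 - 2*42) = 1/(-26354 - 84) = 1/(-26438) = -1/26438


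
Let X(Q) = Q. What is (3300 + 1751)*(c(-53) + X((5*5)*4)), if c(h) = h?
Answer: 237397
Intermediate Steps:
(3300 + 1751)*(c(-53) + X((5*5)*4)) = (3300 + 1751)*(-53 + (5*5)*4) = 5051*(-53 + 25*4) = 5051*(-53 + 100) = 5051*47 = 237397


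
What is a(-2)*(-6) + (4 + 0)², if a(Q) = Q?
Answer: 28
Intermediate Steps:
a(-2)*(-6) + (4 + 0)² = -2*(-6) + (4 + 0)² = 12 + 4² = 12 + 16 = 28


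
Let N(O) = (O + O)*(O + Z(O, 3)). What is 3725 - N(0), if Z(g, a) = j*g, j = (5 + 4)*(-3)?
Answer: 3725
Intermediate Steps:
j = -27 (j = 9*(-3) = -27)
Z(g, a) = -27*g
N(O) = -52*O² (N(O) = (O + O)*(O - 27*O) = (2*O)*(-26*O) = -52*O²)
3725 - N(0) = 3725 - (-52)*0² = 3725 - (-52)*0 = 3725 - 1*0 = 3725 + 0 = 3725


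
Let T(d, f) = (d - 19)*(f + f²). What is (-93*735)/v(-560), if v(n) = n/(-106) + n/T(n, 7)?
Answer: -419521977/32530 ≈ -12896.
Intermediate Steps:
T(d, f) = (-19 + d)*(f + f²)
v(n) = -n/106 + n/(-1064 + 56*n) (v(n) = n/(-106) + n/((7*(-19 + n - 19*7 + n*7))) = n*(-1/106) + n/((7*(-19 + n - 133 + 7*n))) = -n/106 + n/((7*(-152 + 8*n))) = -n/106 + n/(-1064 + 56*n))
(-93*735)/v(-560) = (-93*735)/(((1/2968)*(-560)*(585 - 28*(-560))/(-19 - 560))) = -68355*30687/(10*(585 + 15680)) = -68355/((1/2968)*(-560)*(-1/579)*16265) = -68355/162650/30687 = -68355*30687/162650 = -419521977/32530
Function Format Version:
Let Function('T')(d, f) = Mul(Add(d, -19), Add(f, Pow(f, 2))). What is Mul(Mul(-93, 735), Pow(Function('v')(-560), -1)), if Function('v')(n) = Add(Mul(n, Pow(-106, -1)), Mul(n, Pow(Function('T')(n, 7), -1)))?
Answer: Rational(-419521977, 32530) ≈ -12896.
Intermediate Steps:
Function('T')(d, f) = Mul(Add(-19, d), Add(f, Pow(f, 2)))
Function('v')(n) = Add(Mul(Rational(-1, 106), n), Mul(n, Pow(Add(-1064, Mul(56, n)), -1))) (Function('v')(n) = Add(Mul(n, Pow(-106, -1)), Mul(n, Pow(Mul(7, Add(-19, n, Mul(-19, 7), Mul(n, 7))), -1))) = Add(Mul(n, Rational(-1, 106)), Mul(n, Pow(Mul(7, Add(-19, n, -133, Mul(7, n))), -1))) = Add(Mul(Rational(-1, 106), n), Mul(n, Pow(Mul(7, Add(-152, Mul(8, n))), -1))) = Add(Mul(Rational(-1, 106), n), Mul(n, Pow(Add(-1064, Mul(56, n)), -1))))
Mul(Mul(-93, 735), Pow(Function('v')(-560), -1)) = Mul(Mul(-93, 735), Pow(Mul(Rational(1, 2968), -560, Pow(Add(-19, -560), -1), Add(585, Mul(-28, -560))), -1)) = Mul(-68355, Pow(Mul(Rational(1, 2968), -560, Pow(-579, -1), Add(585, 15680)), -1)) = Mul(-68355, Pow(Mul(Rational(1, 2968), -560, Rational(-1, 579), 16265), -1)) = Mul(-68355, Pow(Rational(162650, 30687), -1)) = Mul(-68355, Rational(30687, 162650)) = Rational(-419521977, 32530)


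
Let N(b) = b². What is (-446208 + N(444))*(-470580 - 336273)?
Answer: 200964490416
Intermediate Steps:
(-446208 + N(444))*(-470580 - 336273) = (-446208 + 444²)*(-470580 - 336273) = (-446208 + 197136)*(-806853) = -249072*(-806853) = 200964490416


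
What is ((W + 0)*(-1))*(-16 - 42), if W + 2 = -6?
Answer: -464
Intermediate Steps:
W = -8 (W = -2 - 6 = -8)
((W + 0)*(-1))*(-16 - 42) = ((-8 + 0)*(-1))*(-16 - 42) = -8*(-1)*(-58) = 8*(-58) = -464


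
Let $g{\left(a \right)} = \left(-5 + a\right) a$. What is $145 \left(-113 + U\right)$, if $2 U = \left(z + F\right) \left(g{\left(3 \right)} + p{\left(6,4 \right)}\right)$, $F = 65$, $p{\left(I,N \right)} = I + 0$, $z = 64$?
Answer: $-16385$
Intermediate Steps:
$p{\left(I,N \right)} = I$
$g{\left(a \right)} = a \left(-5 + a\right)$
$U = 0$ ($U = \frac{\left(64 + 65\right) \left(3 \left(-5 + 3\right) + 6\right)}{2} = \frac{129 \left(3 \left(-2\right) + 6\right)}{2} = \frac{129 \left(-6 + 6\right)}{2} = \frac{129 \cdot 0}{2} = \frac{1}{2} \cdot 0 = 0$)
$145 \left(-113 + U\right) = 145 \left(-113 + 0\right) = 145 \left(-113\right) = -16385$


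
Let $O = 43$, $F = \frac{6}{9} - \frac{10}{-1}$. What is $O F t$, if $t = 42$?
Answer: $19264$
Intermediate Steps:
$F = \frac{32}{3}$ ($F = 6 \cdot \frac{1}{9} - -10 = \frac{2}{3} + 10 = \frac{32}{3} \approx 10.667$)
$O F t = 43 \cdot \frac{32}{3} \cdot 42 = \frac{1376}{3} \cdot 42 = 19264$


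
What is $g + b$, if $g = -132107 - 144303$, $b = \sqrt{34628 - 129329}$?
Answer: $-276410 + i \sqrt{94701} \approx -2.7641 \cdot 10^{5} + 307.74 i$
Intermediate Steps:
$b = i \sqrt{94701}$ ($b = \sqrt{-94701} = i \sqrt{94701} \approx 307.74 i$)
$g = -276410$
$g + b = -276410 + i \sqrt{94701}$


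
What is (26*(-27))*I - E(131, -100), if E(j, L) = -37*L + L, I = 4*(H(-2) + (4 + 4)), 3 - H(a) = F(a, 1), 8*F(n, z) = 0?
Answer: -34488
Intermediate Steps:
F(n, z) = 0 (F(n, z) = (⅛)*0 = 0)
H(a) = 3 (H(a) = 3 - 1*0 = 3 + 0 = 3)
I = 44 (I = 4*(3 + (4 + 4)) = 4*(3 + 8) = 4*11 = 44)
E(j, L) = -36*L
(26*(-27))*I - E(131, -100) = (26*(-27))*44 - (-36)*(-100) = -702*44 - 1*3600 = -30888 - 3600 = -34488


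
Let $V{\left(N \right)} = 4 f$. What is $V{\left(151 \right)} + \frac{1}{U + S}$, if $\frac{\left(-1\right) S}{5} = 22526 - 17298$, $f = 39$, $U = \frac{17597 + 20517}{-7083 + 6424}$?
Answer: $\frac{2693241685}{17264374} \approx 156.0$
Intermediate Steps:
$U = - \frac{38114}{659}$ ($U = \frac{38114}{-659} = 38114 \left(- \frac{1}{659}\right) = - \frac{38114}{659} \approx -57.836$)
$S = -26140$ ($S = - 5 \left(22526 - 17298\right) = \left(-5\right) 5228 = -26140$)
$V{\left(N \right)} = 156$ ($V{\left(N \right)} = 4 \cdot 39 = 156$)
$V{\left(151 \right)} + \frac{1}{U + S} = 156 + \frac{1}{- \frac{38114}{659} - 26140} = 156 + \frac{1}{- \frac{17264374}{659}} = 156 - \frac{659}{17264374} = \frac{2693241685}{17264374}$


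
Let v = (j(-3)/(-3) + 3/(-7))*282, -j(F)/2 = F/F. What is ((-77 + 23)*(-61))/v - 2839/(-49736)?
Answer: 574073509/11687960 ≈ 49.117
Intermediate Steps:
j(F) = -2 (j(F) = -2*F/F = -2*1 = -2)
v = 470/7 (v = (-2/(-3) + 3/(-7))*282 = (-2*(-⅓) + 3*(-⅐))*282 = (⅔ - 3/7)*282 = (5/21)*282 = 470/7 ≈ 67.143)
((-77 + 23)*(-61))/v - 2839/(-49736) = ((-77 + 23)*(-61))/(470/7) - 2839/(-49736) = -54*(-61)*(7/470) - 2839*(-1/49736) = 3294*(7/470) + 2839/49736 = 11529/235 + 2839/49736 = 574073509/11687960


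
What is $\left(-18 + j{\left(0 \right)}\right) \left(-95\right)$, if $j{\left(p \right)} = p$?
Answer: $1710$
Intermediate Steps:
$\left(-18 + j{\left(0 \right)}\right) \left(-95\right) = \left(-18 + 0\right) \left(-95\right) = \left(-18\right) \left(-95\right) = 1710$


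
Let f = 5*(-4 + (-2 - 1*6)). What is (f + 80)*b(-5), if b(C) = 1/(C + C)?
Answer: -2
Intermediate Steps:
b(C) = 1/(2*C)
f = -60 (f = 5*(-4 + (-2 - 6)) = 5*(-4 - 8) = 5*(-12) = -60)
(f + 80)*b(-5) = (-60 + 80)*((½)/(-5)) = 20*((½)*(-⅕)) = 20*(-⅒) = -2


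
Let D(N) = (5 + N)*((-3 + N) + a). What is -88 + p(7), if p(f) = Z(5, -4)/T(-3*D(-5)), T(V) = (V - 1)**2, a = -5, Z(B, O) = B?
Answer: -83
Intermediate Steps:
D(N) = (-8 + N)*(5 + N) (D(N) = (5 + N)*((-3 + N) - 5) = (5 + N)*(-8 + N) = (-8 + N)*(5 + N))
T(V) = (-1 + V)**2
p(f) = 5 (p(f) = 5/((-1 - 3*(-40 + (-5)**2 - 3*(-5)))**2) = 5/((-1 - 3*(-40 + 25 + 15))**2) = 5/((-1 - 3*0)**2) = 5/((-1 + 0)**2) = 5/((-1)**2) = 5/1 = 5*1 = 5)
-88 + p(7) = -88 + 5 = -83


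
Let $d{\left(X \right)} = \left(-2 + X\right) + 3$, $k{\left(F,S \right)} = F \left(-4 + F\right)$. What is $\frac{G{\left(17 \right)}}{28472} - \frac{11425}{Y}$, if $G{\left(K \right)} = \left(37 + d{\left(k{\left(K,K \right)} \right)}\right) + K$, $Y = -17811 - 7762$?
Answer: $\frac{83087687}{182028614} \approx 0.45645$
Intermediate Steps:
$Y = -25573$ ($Y = -17811 - 7762 = -25573$)
$d{\left(X \right)} = 1 + X$
$G{\left(K \right)} = 38 + K + K \left(-4 + K\right)$ ($G{\left(K \right)} = \left(37 + \left(1 + K \left(-4 + K\right)\right)\right) + K = \left(38 + K \left(-4 + K\right)\right) + K = 38 + K + K \left(-4 + K\right)$)
$\frac{G{\left(17 \right)}}{28472} - \frac{11425}{Y} = \frac{38 + 17 + 17 \left(-4 + 17\right)}{28472} - \frac{11425}{-25573} = \left(38 + 17 + 17 \cdot 13\right) \frac{1}{28472} - - \frac{11425}{25573} = \left(38 + 17 + 221\right) \frac{1}{28472} + \frac{11425}{25573} = 276 \cdot \frac{1}{28472} + \frac{11425}{25573} = \frac{69}{7118} + \frac{11425}{25573} = \frac{83087687}{182028614}$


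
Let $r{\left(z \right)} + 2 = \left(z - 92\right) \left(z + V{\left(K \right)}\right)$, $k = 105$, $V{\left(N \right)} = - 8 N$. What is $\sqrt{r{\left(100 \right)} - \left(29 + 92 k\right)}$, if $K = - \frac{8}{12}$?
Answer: $\frac{i \sqrt{79635}}{3} \approx 94.066 i$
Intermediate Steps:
$K = - \frac{2}{3}$ ($K = \left(-8\right) \frac{1}{12} = - \frac{2}{3} \approx -0.66667$)
$r{\left(z \right)} = -2 + \left(-92 + z\right) \left(\frac{16}{3} + z\right)$ ($r{\left(z \right)} = -2 + \left(z - 92\right) \left(z - - \frac{16}{3}\right) = -2 + \left(-92 + z\right) \left(z + \frac{16}{3}\right) = -2 + \left(-92 + z\right) \left(\frac{16}{3} + z\right)$)
$\sqrt{r{\left(100 \right)} - \left(29 + 92 k\right)} = \sqrt{\left(- \frac{1478}{3} + 100^{2} - \frac{26000}{3}\right) - 9689} = \sqrt{\left(- \frac{1478}{3} + 10000 - \frac{26000}{3}\right) - 9689} = \sqrt{\frac{2522}{3} - 9689} = \sqrt{- \frac{26545}{3}} = \frac{i \sqrt{79635}}{3}$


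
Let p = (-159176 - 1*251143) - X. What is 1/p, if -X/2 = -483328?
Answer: -1/1376975 ≈ -7.2623e-7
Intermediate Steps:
X = 966656 (X = -2*(-483328) = 966656)
p = -1376975 (p = (-159176 - 1*251143) - 1*966656 = (-159176 - 251143) - 966656 = -410319 - 966656 = -1376975)
1/p = 1/(-1376975) = -1/1376975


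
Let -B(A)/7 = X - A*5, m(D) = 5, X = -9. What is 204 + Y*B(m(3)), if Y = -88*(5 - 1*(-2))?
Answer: -146404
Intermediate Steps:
B(A) = 63 + 35*A (B(A) = -7*(-9 - A*5) = -7*(-9 - 5*A) = 63 + 35*A)
Y = -616 (Y = -88*(5 + 2) = -88*7 = -616)
204 + Y*B(m(3)) = 204 - 616*(63 + 35*5) = 204 - 616*(63 + 175) = 204 - 616*238 = 204 - 146608 = -146404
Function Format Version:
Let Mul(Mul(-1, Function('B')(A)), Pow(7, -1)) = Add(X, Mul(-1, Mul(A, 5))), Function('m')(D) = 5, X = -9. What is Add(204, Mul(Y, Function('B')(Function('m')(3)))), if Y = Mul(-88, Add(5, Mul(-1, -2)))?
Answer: -146404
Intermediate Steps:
Function('B')(A) = Add(63, Mul(35, A)) (Function('B')(A) = Mul(-7, Add(-9, Mul(-1, Mul(A, 5)))) = Mul(-7, Add(-9, Mul(-1, Mul(5, A)))) = Mul(-7, Add(-9, Mul(-5, A))) = Add(63, Mul(35, A)))
Y = -616 (Y = Mul(-88, Add(5, 2)) = Mul(-88, 7) = -616)
Add(204, Mul(Y, Function('B')(Function('m')(3)))) = Add(204, Mul(-616, Add(63, Mul(35, 5)))) = Add(204, Mul(-616, Add(63, 175))) = Add(204, Mul(-616, 238)) = Add(204, -146608) = -146404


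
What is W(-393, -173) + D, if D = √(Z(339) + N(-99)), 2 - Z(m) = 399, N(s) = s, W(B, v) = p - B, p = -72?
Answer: 321 + 4*I*√31 ≈ 321.0 + 22.271*I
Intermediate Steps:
W(B, v) = -72 - B
Z(m) = -397 (Z(m) = 2 - 1*399 = 2 - 399 = -397)
D = 4*I*√31 (D = √(-397 - 99) = √(-496) = 4*I*√31 ≈ 22.271*I)
W(-393, -173) + D = (-72 - 1*(-393)) + 4*I*√31 = (-72 + 393) + 4*I*√31 = 321 + 4*I*√31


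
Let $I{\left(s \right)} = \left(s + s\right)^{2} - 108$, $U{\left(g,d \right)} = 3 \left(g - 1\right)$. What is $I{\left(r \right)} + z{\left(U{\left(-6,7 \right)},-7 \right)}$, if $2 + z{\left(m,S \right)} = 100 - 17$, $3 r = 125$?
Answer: $\frac{62257}{9} \approx 6917.4$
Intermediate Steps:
$U{\left(g,d \right)} = -3 + 3 g$ ($U{\left(g,d \right)} = 3 \left(-1 + g\right) = -3 + 3 g$)
$r = \frac{125}{3}$ ($r = \frac{1}{3} \cdot 125 = \frac{125}{3} \approx 41.667$)
$z{\left(m,S \right)} = 81$ ($z{\left(m,S \right)} = -2 + \left(100 - 17\right) = -2 + 83 = 81$)
$I{\left(s \right)} = -108 + 4 s^{2}$ ($I{\left(s \right)} = \left(2 s\right)^{2} - 108 = 4 s^{2} - 108 = -108 + 4 s^{2}$)
$I{\left(r \right)} + z{\left(U{\left(-6,7 \right)},-7 \right)} = \left(-108 + 4 \left(\frac{125}{3}\right)^{2}\right) + 81 = \left(-108 + 4 \cdot \frac{15625}{9}\right) + 81 = \left(-108 + \frac{62500}{9}\right) + 81 = \frac{61528}{9} + 81 = \frac{62257}{9}$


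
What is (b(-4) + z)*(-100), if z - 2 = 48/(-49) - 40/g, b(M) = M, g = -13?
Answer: -6200/637 ≈ -9.7331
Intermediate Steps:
z = 2610/637 (z = 2 + (48/(-49) - 40/(-13)) = 2 + (48*(-1/49) - 40*(-1/13)) = 2 + (-48/49 + 40/13) = 2 + 1336/637 = 2610/637 ≈ 4.0973)
(b(-4) + z)*(-100) = (-4 + 2610/637)*(-100) = (62/637)*(-100) = -6200/637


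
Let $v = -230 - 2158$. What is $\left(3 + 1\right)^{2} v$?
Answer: $-38208$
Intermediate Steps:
$v = -2388$ ($v = -230 - 2158 = -2388$)
$\left(3 + 1\right)^{2} v = \left(3 + 1\right)^{2} \left(-2388\right) = 4^{2} \left(-2388\right) = 16 \left(-2388\right) = -38208$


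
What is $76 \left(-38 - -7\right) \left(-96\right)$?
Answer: $226176$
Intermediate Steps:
$76 \left(-38 - -7\right) \left(-96\right) = 76 \left(-38 + 7\right) \left(-96\right) = 76 \left(-31\right) \left(-96\right) = \left(-2356\right) \left(-96\right) = 226176$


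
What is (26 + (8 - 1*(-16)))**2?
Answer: 2500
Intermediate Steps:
(26 + (8 - 1*(-16)))**2 = (26 + (8 + 16))**2 = (26 + 24)**2 = 50**2 = 2500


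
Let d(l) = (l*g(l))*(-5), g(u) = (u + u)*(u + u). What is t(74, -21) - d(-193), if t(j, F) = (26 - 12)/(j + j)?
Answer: -10639804353/74 ≈ -1.4378e+8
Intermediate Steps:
g(u) = 4*u² (g(u) = (2*u)*(2*u) = 4*u²)
t(j, F) = 7/j (t(j, F) = 14/((2*j)) = 14*(1/(2*j)) = 7/j)
d(l) = -20*l³ (d(l) = (l*(4*l²))*(-5) = (4*l³)*(-5) = -20*l³)
t(74, -21) - d(-193) = 7/74 - (-20)*(-193)³ = 7*(1/74) - (-20)*(-7189057) = 7/74 - 1*143781140 = 7/74 - 143781140 = -10639804353/74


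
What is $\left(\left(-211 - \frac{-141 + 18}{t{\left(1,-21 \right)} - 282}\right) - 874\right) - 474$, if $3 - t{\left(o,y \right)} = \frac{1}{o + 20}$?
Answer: $- \frac{9138323}{5860} \approx -1559.4$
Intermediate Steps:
$t{\left(o,y \right)} = 3 - \frac{1}{20 + o}$ ($t{\left(o,y \right)} = 3 - \frac{1}{o + 20} = 3 - \frac{1}{20 + o}$)
$\left(\left(-211 - \frac{-141 + 18}{t{\left(1,-21 \right)} - 282}\right) - 874\right) - 474 = \left(\left(-211 - \frac{-141 + 18}{\frac{59 + 3 \cdot 1}{20 + 1} - 282}\right) - 874\right) - 474 = \left(\left(-211 - - \frac{123}{\frac{59 + 3}{21} - 282}\right) - 874\right) - 474 = \left(\left(-211 - - \frac{123}{\frac{1}{21} \cdot 62 - 282}\right) - 874\right) - 474 = \left(\left(-211 - - \frac{123}{\frac{62}{21} - 282}\right) - 874\right) - 474 = \left(\left(-211 - - \frac{123}{- \frac{5860}{21}}\right) - 874\right) - 474 = \left(\left(-211 - \left(-123\right) \left(- \frac{21}{5860}\right)\right) - 874\right) - 474 = \left(\left(-211 - \frac{2583}{5860}\right) - 874\right) - 474 = \left(- \frac{1239043}{5860} - 874\right) - 474 = - \frac{6360683}{5860} - 474 = - \frac{9138323}{5860}$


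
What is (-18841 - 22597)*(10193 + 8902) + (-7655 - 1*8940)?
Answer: -791275205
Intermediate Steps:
(-18841 - 22597)*(10193 + 8902) + (-7655 - 1*8940) = -41438*19095 + (-7655 - 8940) = -791258610 - 16595 = -791275205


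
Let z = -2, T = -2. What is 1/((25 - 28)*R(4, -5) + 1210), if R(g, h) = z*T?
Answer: 1/1198 ≈ 0.00083472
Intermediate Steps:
R(g, h) = 4 (R(g, h) = -2*(-2) = 4)
1/((25 - 28)*R(4, -5) + 1210) = 1/((25 - 28)*4 + 1210) = 1/(-3*4 + 1210) = 1/(-12 + 1210) = 1/1198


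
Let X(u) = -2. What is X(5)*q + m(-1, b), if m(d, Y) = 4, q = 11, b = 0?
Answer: -18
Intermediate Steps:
X(5)*q + m(-1, b) = -2*11 + 4 = -22 + 4 = -18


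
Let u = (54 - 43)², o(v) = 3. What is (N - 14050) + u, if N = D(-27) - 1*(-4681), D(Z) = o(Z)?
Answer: -9245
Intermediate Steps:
D(Z) = 3
u = 121 (u = 11² = 121)
N = 4684 (N = 3 - 1*(-4681) = 3 + 4681 = 4684)
(N - 14050) + u = (4684 - 14050) + 121 = -9366 + 121 = -9245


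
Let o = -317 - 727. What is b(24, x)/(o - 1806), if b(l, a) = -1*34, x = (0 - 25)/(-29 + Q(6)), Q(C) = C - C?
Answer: 17/1425 ≈ 0.011930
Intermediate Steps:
o = -1044
Q(C) = 0
x = 25/29 (x = (0 - 25)/(-29 + 0) = -25/(-29) = -25*(-1/29) = 25/29 ≈ 0.86207)
b(l, a) = -34
b(24, x)/(o - 1806) = -34/(-1044 - 1806) = -34/(-2850) = -1/2850*(-34) = 17/1425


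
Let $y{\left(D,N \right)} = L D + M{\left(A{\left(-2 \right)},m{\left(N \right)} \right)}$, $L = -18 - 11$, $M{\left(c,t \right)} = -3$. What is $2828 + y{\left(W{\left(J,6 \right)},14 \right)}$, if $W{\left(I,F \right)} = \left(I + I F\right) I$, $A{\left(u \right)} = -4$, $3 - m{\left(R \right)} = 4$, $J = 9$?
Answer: $-13618$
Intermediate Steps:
$m{\left(R \right)} = -1$ ($m{\left(R \right)} = 3 - 4 = -1$)
$W{\left(I,F \right)} = I \left(I + F I\right)$ ($W{\left(I,F \right)} = \left(I + F I\right) I = I \left(I + F I\right)$)
$L = -29$
$y{\left(D,N \right)} = -3 - 29 D$ ($y{\left(D,N \right)} = - 29 D - 3 = -3 - 29 D$)
$2828 + y{\left(W{\left(J,6 \right)},14 \right)} = 2828 - \left(3 + 29 \cdot 9^{2} \left(1 + 6\right)\right) = 2828 - \left(3 + 29 \cdot 81 \cdot 7\right) = 2828 - 16446 = -13618$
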